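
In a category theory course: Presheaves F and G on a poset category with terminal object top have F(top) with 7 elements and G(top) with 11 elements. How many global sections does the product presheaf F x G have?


Global sections of a presheaf on a poset with terminal top satisfy
Gamma(H) ~ H(top). Presheaves admit pointwise products, so
(F x G)(top) = F(top) x G(top) (Cartesian product).
|Gamma(F x G)| = |F(top)| * |G(top)| = 7 * 11 = 77.

77


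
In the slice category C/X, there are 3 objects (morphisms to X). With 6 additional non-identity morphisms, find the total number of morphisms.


In the slice category C/X, objects are morphisms to X.
Identity morphisms: 3 (one per object of C/X).
Non-identity morphisms: 6.
Total = 3 + 6 = 9

9


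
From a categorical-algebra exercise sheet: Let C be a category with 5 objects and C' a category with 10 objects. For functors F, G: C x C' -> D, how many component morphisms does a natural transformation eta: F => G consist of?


A natural transformation eta: F => G assigns one component morphism per
object of the domain category.
The domain is the product category C x C', so
|Ob(C x C')| = |Ob(C)| * |Ob(C')| = 5 * 10 = 50.
Therefore eta has 50 component morphisms.

50


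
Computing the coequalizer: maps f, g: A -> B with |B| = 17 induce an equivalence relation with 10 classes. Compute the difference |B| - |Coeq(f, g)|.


The coequalizer Coeq(f, g) = B / ~ has one element per equivalence class.
|B| = 17, |Coeq(f, g)| = 10.
|B| - |Coeq(f, g)| = 17 - 10 = 7.

7


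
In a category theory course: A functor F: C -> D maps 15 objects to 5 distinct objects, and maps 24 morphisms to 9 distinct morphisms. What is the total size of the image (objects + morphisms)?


The image of F consists of distinct objects and distinct morphisms.
|Im(F)| on objects = 5
|Im(F)| on morphisms = 9
Total image cardinality = 5 + 9 = 14

14


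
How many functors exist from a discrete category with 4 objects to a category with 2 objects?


A functor from a discrete category C to D is determined by
where each object maps. Each of the 4 objects of C can map
to any of the 2 objects of D independently.
Number of functors = 2^4 = 16

16


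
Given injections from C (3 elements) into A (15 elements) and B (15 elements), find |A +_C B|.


The pushout A +_C B identifies the images of C in A and B.
|A +_C B| = |A| + |B| - |C| (for injections).
= 15 + 15 - 3 = 27

27


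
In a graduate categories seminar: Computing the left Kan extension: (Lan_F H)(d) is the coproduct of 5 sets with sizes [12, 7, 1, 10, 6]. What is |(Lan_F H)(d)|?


Pointwise, the left Kan extension (Lan_F H)(d) is the colimit, indexed
by the comma category (F downarrow d), of H composed with the
projection (F downarrow d) -> C. Here that colimit is given
as a coproduct (disjoint union) of sets, so its cardinality is the
sum of the sizes of the summands.
Coproduct of sets with sizes: 12 + 7 + 1 + 10 + 6
= 36

36


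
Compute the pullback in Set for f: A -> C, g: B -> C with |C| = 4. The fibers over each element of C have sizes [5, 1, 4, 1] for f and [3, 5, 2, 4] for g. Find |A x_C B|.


The pullback A x_C B consists of pairs (a, b) with f(a) = g(b).
For each element c in C, the fiber product has |f^-1(c)| * |g^-1(c)| elements.
Summing over C: 5 * 3 + 1 * 5 + 4 * 2 + 1 * 4
= 15 + 5 + 8 + 4 = 32

32


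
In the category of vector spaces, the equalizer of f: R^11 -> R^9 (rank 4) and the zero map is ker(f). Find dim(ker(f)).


The equalizer of f and the zero map is ker(f).
By the rank-nullity theorem: dim(ker(f)) = dim(domain) - rank(f).
dim(ker(f)) = 11 - 4 = 7

7


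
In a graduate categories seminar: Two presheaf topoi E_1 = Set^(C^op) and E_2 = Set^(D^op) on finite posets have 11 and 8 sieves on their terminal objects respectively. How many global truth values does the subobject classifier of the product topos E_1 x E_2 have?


In a product of presheaf topoi E_1 x E_2, the subobject classifier
is Omega = Omega_1 x Omega_2 (componentwise), so
|Omega(top)| = |Omega_1(top_1)| * |Omega_2(top_2)|.
= 11 * 8 = 88.

88


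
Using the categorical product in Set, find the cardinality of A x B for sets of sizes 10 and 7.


In Set, the product A x B is the Cartesian product.
By the universal property, |A x B| = |A| * |B|.
|A x B| = 10 * 7 = 70

70


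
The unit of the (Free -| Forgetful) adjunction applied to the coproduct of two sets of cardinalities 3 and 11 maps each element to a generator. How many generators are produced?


The unit eta_X: X -> U(F(X)) of the Free-Forgetful adjunction
maps each element of X to a generator of F(X). For X = S + T (disjoint
union in Set), |S + T| = |S| + |T|.
Total mappings = 3 + 11 = 14.

14


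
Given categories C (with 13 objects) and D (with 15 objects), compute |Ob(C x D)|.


The product category C x D has objects that are pairs (c, d).
Number of pairs = |Ob(C)| * |Ob(D)| = 13 * 15 = 195

195


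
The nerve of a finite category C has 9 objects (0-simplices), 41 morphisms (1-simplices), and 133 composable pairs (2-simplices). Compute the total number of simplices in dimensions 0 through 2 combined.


The 2-skeleton of the nerve N(C) consists of simplices in dimensions 0, 1, 2:
  |N(C)_0| = 9 (objects)
  |N(C)_1| = 41 (morphisms)
  |N(C)_2| = 133 (composable pairs)
Total = 9 + 41 + 133 = 183

183


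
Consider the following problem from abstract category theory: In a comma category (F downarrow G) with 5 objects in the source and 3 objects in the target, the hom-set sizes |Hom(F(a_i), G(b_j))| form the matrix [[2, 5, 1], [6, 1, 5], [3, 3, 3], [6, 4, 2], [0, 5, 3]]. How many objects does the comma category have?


Objects of (F downarrow G) are triples (a, b, h: F(a)->G(b)).
The count equals the sum of all entries in the hom-matrix.
sum(row 0) = 8
sum(row 1) = 12
sum(row 2) = 9
sum(row 3) = 12
sum(row 4) = 8
Grand total = 49

49


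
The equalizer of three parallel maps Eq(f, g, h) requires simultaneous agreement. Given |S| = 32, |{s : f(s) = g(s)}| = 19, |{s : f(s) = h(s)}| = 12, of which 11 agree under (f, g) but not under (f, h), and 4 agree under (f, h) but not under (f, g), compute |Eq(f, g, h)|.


Eq(f, g, h) is the triple-agreement set: points in S where all three
maps take the same value. Using inclusion-exclusion on the pairwise data:
Pair (f, g) agrees on 19 points; pair (f, h) on 12 points.
Points agreeing under (f, g) but not (f, h) = 11; under (f, h) but not (f, g) = 4.
Triple-agreement = agreement-in-(f, g) minus points that agree under (f, g) but not (f, h):
|Eq(f, g, h)| = 19 - 11 = 8
(cross-check via (f, h): 12 - 4 = 8.)

8


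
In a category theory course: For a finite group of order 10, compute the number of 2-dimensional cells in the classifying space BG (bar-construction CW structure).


In the bar-construction CW model of BG, the n-cells are indexed by
n-tuples [g_1|...|g_n] of non-identity elements of G (degenerate
simplices with some g_i = e do not contribute cells), so there are
(|G| - 1)^n n-cells.
For dim = 2 with |G| = 10:
cells = (10 - 1)^2 = 9^2 = 81

81


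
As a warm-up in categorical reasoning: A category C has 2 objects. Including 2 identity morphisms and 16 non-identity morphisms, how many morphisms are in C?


Each object has an identity morphism, giving 2 identities.
Adding the 16 non-identity morphisms:
Total = 2 + 16 = 18

18


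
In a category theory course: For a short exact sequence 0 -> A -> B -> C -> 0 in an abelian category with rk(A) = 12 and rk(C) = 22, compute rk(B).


For a short exact sequence 0 -> A -> B -> C -> 0,
rank is additive: rank(B) = rank(A) + rank(C).
rank(B) = 12 + 22 = 34

34


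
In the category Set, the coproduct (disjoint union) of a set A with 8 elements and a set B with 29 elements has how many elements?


In Set, the coproduct A + B is the disjoint union.
|A + B| = |A| + |B| = 8 + 29 = 37

37


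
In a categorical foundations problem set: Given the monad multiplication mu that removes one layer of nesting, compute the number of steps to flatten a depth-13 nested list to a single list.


Each application of mu: T^2 -> T removes one layer of nesting.
Starting at depth 13 (i.e., T^13(X)), we need to reach T(X).
Number of mu applications = 13 - 1 = 12

12


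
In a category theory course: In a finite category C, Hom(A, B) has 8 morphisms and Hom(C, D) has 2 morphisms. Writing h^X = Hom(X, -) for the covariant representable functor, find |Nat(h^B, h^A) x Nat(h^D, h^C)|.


By the Yoneda lemma, Nat(h^B, h^A) is isomorphic to Hom(A, B),
so |Nat(h^B, h^A)| = |Hom(A, B)| and |Nat(h^D, h^C)| = |Hom(C, D)|.
|Hom(A, B)| = 8, |Hom(C, D)| = 2.
|Nat(h^B, h^A) x Nat(h^D, h^C)| = 8 * 2 = 16

16


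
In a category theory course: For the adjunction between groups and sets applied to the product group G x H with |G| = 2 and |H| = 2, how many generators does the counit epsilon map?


The counit epsilon_K: F(U(K)) -> K of the Free-Forgetful adjunction
maps |K| generators of F(U(K)) into K. For K = G x H (the product group),
|G x H| = |G| * |H|.
Total generators mapped = 2 * 2 = 4.

4


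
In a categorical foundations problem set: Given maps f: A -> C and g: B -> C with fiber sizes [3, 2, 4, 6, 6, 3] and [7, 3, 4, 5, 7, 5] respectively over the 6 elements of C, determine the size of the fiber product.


The pullback A x_C B consists of pairs (a, b) with f(a) = g(b).
For each element c in C, the fiber product has |f^-1(c)| * |g^-1(c)| elements.
Summing over C: 3 * 7 + 2 * 3 + 4 * 4 + 6 * 5 + 6 * 7 + 3 * 5
= 21 + 6 + 16 + 30 + 42 + 15 = 130

130


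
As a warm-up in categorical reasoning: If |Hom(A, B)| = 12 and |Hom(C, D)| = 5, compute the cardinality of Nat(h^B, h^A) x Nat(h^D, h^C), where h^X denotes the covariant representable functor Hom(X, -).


By the Yoneda lemma, Nat(h^B, h^A) is isomorphic to Hom(A, B),
so |Nat(h^B, h^A)| = |Hom(A, B)| and |Nat(h^D, h^C)| = |Hom(C, D)|.
|Hom(A, B)| = 12, |Hom(C, D)| = 5.
|Nat(h^B, h^A) x Nat(h^D, h^C)| = 12 * 5 = 60

60


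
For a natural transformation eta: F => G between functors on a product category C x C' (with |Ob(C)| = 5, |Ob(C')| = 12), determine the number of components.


A natural transformation eta: F => G assigns one component morphism per
object of the domain category.
The domain is the product category C x C', so
|Ob(C x C')| = |Ob(C)| * |Ob(C')| = 5 * 12 = 60.
Therefore eta has 60 component morphisms.

60


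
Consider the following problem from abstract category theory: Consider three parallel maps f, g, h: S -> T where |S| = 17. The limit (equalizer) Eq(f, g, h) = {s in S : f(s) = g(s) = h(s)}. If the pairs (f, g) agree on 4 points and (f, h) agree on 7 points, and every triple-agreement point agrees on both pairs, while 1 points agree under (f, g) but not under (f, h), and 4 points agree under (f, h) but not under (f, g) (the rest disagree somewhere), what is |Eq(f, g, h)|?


Eq(f, g, h) is the triple-agreement set: points in S where all three
maps take the same value. Using inclusion-exclusion on the pairwise data:
Pair (f, g) agrees on 4 points; pair (f, h) on 7 points.
Points agreeing under (f, g) but not (f, h) = 1; under (f, h) but not (f, g) = 4.
Triple-agreement = agreement-in-(f, g) minus points that agree under (f, g) but not (f, h):
|Eq(f, g, h)| = 4 - 1 = 3
(cross-check via (f, h): 7 - 4 = 3.)

3


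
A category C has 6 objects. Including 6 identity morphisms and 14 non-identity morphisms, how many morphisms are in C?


Each object has an identity morphism, giving 6 identities.
Adding the 14 non-identity morphisms:
Total = 6 + 14 = 20

20


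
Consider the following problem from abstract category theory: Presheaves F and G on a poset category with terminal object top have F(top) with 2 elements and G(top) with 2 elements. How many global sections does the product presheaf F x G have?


Global sections of a presheaf on a poset with terminal top satisfy
Gamma(H) ~ H(top). Presheaves admit pointwise products, so
(F x G)(top) = F(top) x G(top) (Cartesian product).
|Gamma(F x G)| = |F(top)| * |G(top)| = 2 * 2 = 4.

4


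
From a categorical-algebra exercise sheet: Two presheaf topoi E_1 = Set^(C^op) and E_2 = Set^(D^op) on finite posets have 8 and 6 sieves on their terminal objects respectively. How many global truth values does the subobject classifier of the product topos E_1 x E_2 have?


In a product of presheaf topoi E_1 x E_2, the subobject classifier
is Omega = Omega_1 x Omega_2 (componentwise), so
|Omega(top)| = |Omega_1(top_1)| * |Omega_2(top_2)|.
= 8 * 6 = 48.

48


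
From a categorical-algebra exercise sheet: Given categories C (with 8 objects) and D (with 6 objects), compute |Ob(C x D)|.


The product category C x D has objects that are pairs (c, d).
Number of pairs = |Ob(C)| * |Ob(D)| = 8 * 6 = 48

48


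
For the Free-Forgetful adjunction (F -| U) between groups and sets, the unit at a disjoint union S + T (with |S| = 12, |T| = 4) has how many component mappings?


The unit eta_X: X -> U(F(X)) of the Free-Forgetful adjunction
maps each element of X to a generator of F(X). For X = S + T (disjoint
union in Set), |S + T| = |S| + |T|.
Total mappings = 12 + 4 = 16.

16


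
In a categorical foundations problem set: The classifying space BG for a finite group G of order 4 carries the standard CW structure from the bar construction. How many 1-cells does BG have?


In the bar-construction CW model of BG, the n-cells are indexed by
n-tuples [g_1|...|g_n] of non-identity elements of G (degenerate
simplices with some g_i = e do not contribute cells), so there are
(|G| - 1)^n n-cells.
For dim = 1 with |G| = 4:
cells = (4 - 1)^1 = 3^1 = 3

3


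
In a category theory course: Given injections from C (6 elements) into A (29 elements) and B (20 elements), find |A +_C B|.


The pushout A +_C B identifies the images of C in A and B.
|A +_C B| = |A| + |B| - |C| (for injections).
= 29 + 20 - 6 = 43

43


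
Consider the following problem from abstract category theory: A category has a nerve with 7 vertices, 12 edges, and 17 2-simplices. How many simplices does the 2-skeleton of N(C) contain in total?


The 2-skeleton of the nerve N(C) consists of simplices in dimensions 0, 1, 2:
  |N(C)_0| = 7 (objects)
  |N(C)_1| = 12 (morphisms)
  |N(C)_2| = 17 (composable pairs)
Total = 7 + 12 + 17 = 36

36


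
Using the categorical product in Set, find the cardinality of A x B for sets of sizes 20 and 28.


In Set, the product A x B is the Cartesian product.
By the universal property, |A x B| = |A| * |B|.
|A x B| = 20 * 28 = 560

560


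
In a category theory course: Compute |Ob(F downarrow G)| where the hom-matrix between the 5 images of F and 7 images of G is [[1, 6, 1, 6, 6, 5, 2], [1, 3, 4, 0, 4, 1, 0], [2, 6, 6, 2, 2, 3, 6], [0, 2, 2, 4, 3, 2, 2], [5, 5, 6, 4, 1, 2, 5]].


Objects of (F downarrow G) are triples (a, b, h: F(a)->G(b)).
The count equals the sum of all entries in the hom-matrix.
sum(row 0) = 27
sum(row 1) = 13
sum(row 2) = 27
sum(row 3) = 15
sum(row 4) = 28
Grand total = 110

110


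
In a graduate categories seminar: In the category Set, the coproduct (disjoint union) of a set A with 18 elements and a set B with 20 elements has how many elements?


In Set, the coproduct A + B is the disjoint union.
|A + B| = |A| + |B| = 18 + 20 = 38

38


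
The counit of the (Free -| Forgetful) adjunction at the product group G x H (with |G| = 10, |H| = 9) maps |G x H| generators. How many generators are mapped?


The counit epsilon_K: F(U(K)) -> K of the Free-Forgetful adjunction
maps |K| generators of F(U(K)) into K. For K = G x H (the product group),
|G x H| = |G| * |H|.
Total generators mapped = 10 * 9 = 90.

90


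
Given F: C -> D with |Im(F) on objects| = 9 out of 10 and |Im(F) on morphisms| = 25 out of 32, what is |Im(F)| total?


The image of F consists of distinct objects and distinct morphisms.
|Im(F)| on objects = 9
|Im(F)| on morphisms = 25
Total image cardinality = 9 + 25 = 34

34


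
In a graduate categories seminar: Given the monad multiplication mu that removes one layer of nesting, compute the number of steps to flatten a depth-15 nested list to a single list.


Each application of mu: T^2 -> T removes one layer of nesting.
Starting at depth 15 (i.e., T^15(X)), we need to reach T(X).
Number of mu applications = 15 - 1 = 14

14


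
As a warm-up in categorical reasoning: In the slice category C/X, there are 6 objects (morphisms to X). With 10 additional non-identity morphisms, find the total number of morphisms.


In the slice category C/X, objects are morphisms to X.
Identity morphisms: 6 (one per object of C/X).
Non-identity morphisms: 10.
Total = 6 + 10 = 16

16


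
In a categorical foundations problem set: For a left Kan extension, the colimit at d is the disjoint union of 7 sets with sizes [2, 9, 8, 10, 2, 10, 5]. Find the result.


Pointwise, the left Kan extension (Lan_F H)(d) is the colimit, indexed
by the comma category (F downarrow d), of H composed with the
projection (F downarrow d) -> C. Here that colimit is given
as a coproduct (disjoint union) of sets, so its cardinality is the
sum of the sizes of the summands.
Coproduct of sets with sizes: 2 + 9 + 8 + 10 + 2 + 10 + 5
= 46

46


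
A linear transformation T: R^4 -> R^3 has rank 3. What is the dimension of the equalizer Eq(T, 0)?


The equalizer of f and the zero map is ker(f).
By the rank-nullity theorem: dim(ker(f)) = dim(domain) - rank(f).
dim(ker(f)) = 4 - 3 = 1

1


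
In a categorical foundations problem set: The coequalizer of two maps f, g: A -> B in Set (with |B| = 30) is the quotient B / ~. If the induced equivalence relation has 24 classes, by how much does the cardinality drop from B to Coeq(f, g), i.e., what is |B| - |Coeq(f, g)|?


The coequalizer Coeq(f, g) = B / ~ has one element per equivalence class.
|B| = 30, |Coeq(f, g)| = 24.
|B| - |Coeq(f, g)| = 30 - 24 = 6.

6


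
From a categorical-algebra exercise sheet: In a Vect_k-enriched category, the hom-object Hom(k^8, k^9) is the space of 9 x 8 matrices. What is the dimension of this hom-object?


In Vect-enriched categories, Hom(k^n, k^m) is the space of m x n matrices.
dim(Hom(k^8, k^9)) = 9 * 8 = 72

72


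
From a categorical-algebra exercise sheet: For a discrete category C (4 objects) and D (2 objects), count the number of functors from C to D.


A functor from a discrete category C to D is determined by
where each object maps. Each of the 4 objects of C can map
to any of the 2 objects of D independently.
Number of functors = 2^4 = 16

16


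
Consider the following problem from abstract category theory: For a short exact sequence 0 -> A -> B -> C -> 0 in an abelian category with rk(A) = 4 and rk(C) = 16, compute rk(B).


For a short exact sequence 0 -> A -> B -> C -> 0,
rank is additive: rank(B) = rank(A) + rank(C).
rank(B) = 4 + 16 = 20

20


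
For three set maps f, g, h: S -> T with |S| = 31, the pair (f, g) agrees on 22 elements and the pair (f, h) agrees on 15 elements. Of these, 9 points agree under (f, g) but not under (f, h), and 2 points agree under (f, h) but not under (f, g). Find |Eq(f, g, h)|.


Eq(f, g, h) is the triple-agreement set: points in S where all three
maps take the same value. Using inclusion-exclusion on the pairwise data:
Pair (f, g) agrees on 22 points; pair (f, h) on 15 points.
Points agreeing under (f, g) but not (f, h) = 9; under (f, h) but not (f, g) = 2.
Triple-agreement = agreement-in-(f, g) minus points that agree under (f, g) but not (f, h):
|Eq(f, g, h)| = 22 - 9 = 13
(cross-check via (f, h): 15 - 2 = 13.)

13


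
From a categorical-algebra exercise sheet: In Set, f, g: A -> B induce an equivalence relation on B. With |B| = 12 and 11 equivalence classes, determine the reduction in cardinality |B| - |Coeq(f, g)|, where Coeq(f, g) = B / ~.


The coequalizer Coeq(f, g) = B / ~ has one element per equivalence class.
|B| = 12, |Coeq(f, g)| = 11.
|B| - |Coeq(f, g)| = 12 - 11 = 1.

1


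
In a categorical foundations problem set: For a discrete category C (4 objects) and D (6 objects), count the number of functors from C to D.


A functor from a discrete category C to D is determined by
where each object maps. Each of the 4 objects of C can map
to any of the 6 objects of D independently.
Number of functors = 6^4 = 1296

1296


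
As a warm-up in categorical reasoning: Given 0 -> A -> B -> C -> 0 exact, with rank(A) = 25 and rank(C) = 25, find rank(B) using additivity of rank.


For a short exact sequence 0 -> A -> B -> C -> 0,
rank is additive: rank(B) = rank(A) + rank(C).
rank(B) = 25 + 25 = 50

50


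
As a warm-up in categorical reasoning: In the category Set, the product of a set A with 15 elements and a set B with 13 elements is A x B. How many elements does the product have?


In Set, the product A x B is the Cartesian product.
By the universal property, |A x B| = |A| * |B|.
|A x B| = 15 * 13 = 195

195


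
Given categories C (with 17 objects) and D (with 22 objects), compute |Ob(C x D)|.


The product category C x D has objects that are pairs (c, d).
Number of pairs = |Ob(C)| * |Ob(D)| = 17 * 22 = 374

374


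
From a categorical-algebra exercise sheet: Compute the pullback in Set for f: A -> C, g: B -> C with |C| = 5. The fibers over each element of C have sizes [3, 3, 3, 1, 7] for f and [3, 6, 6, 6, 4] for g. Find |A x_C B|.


The pullback A x_C B consists of pairs (a, b) with f(a) = g(b).
For each element c in C, the fiber product has |f^-1(c)| * |g^-1(c)| elements.
Summing over C: 3 * 3 + 3 * 6 + 3 * 6 + 1 * 6 + 7 * 4
= 9 + 18 + 18 + 6 + 28 = 79

79


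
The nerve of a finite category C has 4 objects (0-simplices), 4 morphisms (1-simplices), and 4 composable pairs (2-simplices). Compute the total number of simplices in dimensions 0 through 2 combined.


The 2-skeleton of the nerve N(C) consists of simplices in dimensions 0, 1, 2:
  |N(C)_0| = 4 (objects)
  |N(C)_1| = 4 (morphisms)
  |N(C)_2| = 4 (composable pairs)
Total = 4 + 4 + 4 = 12

12


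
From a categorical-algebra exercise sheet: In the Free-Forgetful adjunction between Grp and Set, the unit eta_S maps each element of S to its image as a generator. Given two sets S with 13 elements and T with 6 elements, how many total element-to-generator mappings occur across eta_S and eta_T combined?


The unit eta_X: X -> U(F(X)) of the Free-Forgetful adjunction
maps each element of X to a generator of F(X). For X = S + T (disjoint
union in Set), |S + T| = |S| + |T|.
Total mappings = 13 + 6 = 19.

19


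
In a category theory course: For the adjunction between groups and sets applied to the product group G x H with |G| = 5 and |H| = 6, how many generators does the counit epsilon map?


The counit epsilon_K: F(U(K)) -> K of the Free-Forgetful adjunction
maps |K| generators of F(U(K)) into K. For K = G x H (the product group),
|G x H| = |G| * |H|.
Total generators mapped = 5 * 6 = 30.

30


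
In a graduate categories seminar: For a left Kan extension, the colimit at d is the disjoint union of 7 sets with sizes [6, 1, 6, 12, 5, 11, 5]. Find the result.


Pointwise, the left Kan extension (Lan_F H)(d) is the colimit, indexed
by the comma category (F downarrow d), of H composed with the
projection (F downarrow d) -> C. Here that colimit is given
as a coproduct (disjoint union) of sets, so its cardinality is the
sum of the sizes of the summands.
Coproduct of sets with sizes: 6 + 1 + 6 + 12 + 5 + 11 + 5
= 46

46


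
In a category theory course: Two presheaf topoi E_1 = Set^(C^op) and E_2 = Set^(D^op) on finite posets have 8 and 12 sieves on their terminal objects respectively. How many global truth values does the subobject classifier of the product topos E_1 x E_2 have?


In a product of presheaf topoi E_1 x E_2, the subobject classifier
is Omega = Omega_1 x Omega_2 (componentwise), so
|Omega(top)| = |Omega_1(top_1)| * |Omega_2(top_2)|.
= 8 * 12 = 96.

96


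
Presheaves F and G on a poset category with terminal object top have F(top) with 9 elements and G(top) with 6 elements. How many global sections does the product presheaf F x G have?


Global sections of a presheaf on a poset with terminal top satisfy
Gamma(H) ~ H(top). Presheaves admit pointwise products, so
(F x G)(top) = F(top) x G(top) (Cartesian product).
|Gamma(F x G)| = |F(top)| * |G(top)| = 9 * 6 = 54.

54


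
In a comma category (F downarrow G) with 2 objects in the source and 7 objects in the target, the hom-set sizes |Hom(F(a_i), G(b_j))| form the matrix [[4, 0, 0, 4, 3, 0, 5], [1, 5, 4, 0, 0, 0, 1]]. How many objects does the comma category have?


Objects of (F downarrow G) are triples (a, b, h: F(a)->G(b)).
The count equals the sum of all entries in the hom-matrix.
sum(row 0) = 16
sum(row 1) = 11
Grand total = 27

27


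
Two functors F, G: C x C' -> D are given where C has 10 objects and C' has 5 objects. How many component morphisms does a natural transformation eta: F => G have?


A natural transformation eta: F => G assigns one component morphism per
object of the domain category.
The domain is the product category C x C', so
|Ob(C x C')| = |Ob(C)| * |Ob(C')| = 10 * 5 = 50.
Therefore eta has 50 component morphisms.

50


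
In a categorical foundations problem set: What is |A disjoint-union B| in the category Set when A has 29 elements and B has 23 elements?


In Set, the coproduct A + B is the disjoint union.
|A + B| = |A| + |B| = 29 + 23 = 52

52


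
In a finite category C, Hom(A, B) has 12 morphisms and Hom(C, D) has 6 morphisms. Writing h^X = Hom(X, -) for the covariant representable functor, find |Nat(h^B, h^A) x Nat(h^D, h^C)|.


By the Yoneda lemma, Nat(h^B, h^A) is isomorphic to Hom(A, B),
so |Nat(h^B, h^A)| = |Hom(A, B)| and |Nat(h^D, h^C)| = |Hom(C, D)|.
|Hom(A, B)| = 12, |Hom(C, D)| = 6.
|Nat(h^B, h^A) x Nat(h^D, h^C)| = 12 * 6 = 72

72


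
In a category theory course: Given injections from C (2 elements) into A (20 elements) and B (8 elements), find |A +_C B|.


The pushout A +_C B identifies the images of C in A and B.
|A +_C B| = |A| + |B| - |C| (for injections).
= 20 + 8 - 2 = 26

26


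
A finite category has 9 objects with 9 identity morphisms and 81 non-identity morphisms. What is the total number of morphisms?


Each object has an identity morphism, giving 9 identities.
Adding the 81 non-identity morphisms:
Total = 9 + 81 = 90

90


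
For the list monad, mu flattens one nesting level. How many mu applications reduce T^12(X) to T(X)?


Each application of mu: T^2 -> T removes one layer of nesting.
Starting at depth 12 (i.e., T^12(X)), we need to reach T(X).
Number of mu applications = 12 - 1 = 11

11


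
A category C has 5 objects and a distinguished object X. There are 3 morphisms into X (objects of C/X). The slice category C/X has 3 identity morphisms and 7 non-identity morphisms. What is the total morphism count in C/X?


In the slice category C/X, objects are morphisms to X.
Identity morphisms: 3 (one per object of C/X).
Non-identity morphisms: 7.
Total = 3 + 7 = 10

10


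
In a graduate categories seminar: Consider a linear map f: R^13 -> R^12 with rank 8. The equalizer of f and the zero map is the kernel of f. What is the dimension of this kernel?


The equalizer of f and the zero map is ker(f).
By the rank-nullity theorem: dim(ker(f)) = dim(domain) - rank(f).
dim(ker(f)) = 13 - 8 = 5

5


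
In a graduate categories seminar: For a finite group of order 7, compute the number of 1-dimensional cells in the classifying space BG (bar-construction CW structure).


In the bar-construction CW model of BG, the n-cells are indexed by
n-tuples [g_1|...|g_n] of non-identity elements of G (degenerate
simplices with some g_i = e do not contribute cells), so there are
(|G| - 1)^n n-cells.
For dim = 1 with |G| = 7:
cells = (7 - 1)^1 = 6^1 = 6

6


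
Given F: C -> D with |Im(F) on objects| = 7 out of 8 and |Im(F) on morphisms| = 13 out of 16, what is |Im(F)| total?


The image of F consists of distinct objects and distinct morphisms.
|Im(F)| on objects = 7
|Im(F)| on morphisms = 13
Total image cardinality = 7 + 13 = 20

20


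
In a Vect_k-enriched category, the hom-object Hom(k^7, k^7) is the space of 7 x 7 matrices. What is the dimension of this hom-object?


In Vect-enriched categories, Hom(k^n, k^m) is the space of m x n matrices.
dim(Hom(k^7, k^7)) = 7 * 7 = 49

49


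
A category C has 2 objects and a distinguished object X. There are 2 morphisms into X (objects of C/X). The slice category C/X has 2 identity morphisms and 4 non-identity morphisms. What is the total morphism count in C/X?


In the slice category C/X, objects are morphisms to X.
Identity morphisms: 2 (one per object of C/X).
Non-identity morphisms: 4.
Total = 2 + 4 = 6

6


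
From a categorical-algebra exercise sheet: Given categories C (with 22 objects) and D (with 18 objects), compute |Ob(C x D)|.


The product category C x D has objects that are pairs (c, d).
Number of pairs = |Ob(C)| * |Ob(D)| = 22 * 18 = 396

396


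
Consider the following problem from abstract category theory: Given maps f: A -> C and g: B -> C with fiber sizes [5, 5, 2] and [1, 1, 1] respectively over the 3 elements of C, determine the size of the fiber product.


The pullback A x_C B consists of pairs (a, b) with f(a) = g(b).
For each element c in C, the fiber product has |f^-1(c)| * |g^-1(c)| elements.
Summing over C: 5 * 1 + 5 * 1 + 2 * 1
= 5 + 5 + 2 = 12

12


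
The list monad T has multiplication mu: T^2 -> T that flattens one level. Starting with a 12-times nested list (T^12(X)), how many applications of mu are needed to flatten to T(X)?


Each application of mu: T^2 -> T removes one layer of nesting.
Starting at depth 12 (i.e., T^12(X)), we need to reach T(X).
Number of mu applications = 12 - 1 = 11

11


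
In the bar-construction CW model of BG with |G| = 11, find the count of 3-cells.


In the bar-construction CW model of BG, the n-cells are indexed by
n-tuples [g_1|...|g_n] of non-identity elements of G (degenerate
simplices with some g_i = e do not contribute cells), so there are
(|G| - 1)^n n-cells.
For dim = 3 with |G| = 11:
cells = (11 - 1)^3 = 10^3 = 1000

1000


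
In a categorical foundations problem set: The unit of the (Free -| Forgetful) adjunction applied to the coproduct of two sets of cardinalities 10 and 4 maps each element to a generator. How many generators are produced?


The unit eta_X: X -> U(F(X)) of the Free-Forgetful adjunction
maps each element of X to a generator of F(X). For X = S + T (disjoint
union in Set), |S + T| = |S| + |T|.
Total mappings = 10 + 4 = 14.

14


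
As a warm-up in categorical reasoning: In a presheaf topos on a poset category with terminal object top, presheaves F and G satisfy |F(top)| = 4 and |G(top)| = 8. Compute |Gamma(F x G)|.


Global sections of a presheaf on a poset with terminal top satisfy
Gamma(H) ~ H(top). Presheaves admit pointwise products, so
(F x G)(top) = F(top) x G(top) (Cartesian product).
|Gamma(F x G)| = |F(top)| * |G(top)| = 4 * 8 = 32.

32


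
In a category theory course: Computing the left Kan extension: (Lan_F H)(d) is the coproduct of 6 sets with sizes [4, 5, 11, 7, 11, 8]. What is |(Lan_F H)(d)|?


Pointwise, the left Kan extension (Lan_F H)(d) is the colimit, indexed
by the comma category (F downarrow d), of H composed with the
projection (F downarrow d) -> C. Here that colimit is given
as a coproduct (disjoint union) of sets, so its cardinality is the
sum of the sizes of the summands.
Coproduct of sets with sizes: 4 + 5 + 11 + 7 + 11 + 8
= 46

46


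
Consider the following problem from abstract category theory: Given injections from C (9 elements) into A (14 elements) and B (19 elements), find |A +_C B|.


The pushout A +_C B identifies the images of C in A and B.
|A +_C B| = |A| + |B| - |C| (for injections).
= 14 + 19 - 9 = 24

24


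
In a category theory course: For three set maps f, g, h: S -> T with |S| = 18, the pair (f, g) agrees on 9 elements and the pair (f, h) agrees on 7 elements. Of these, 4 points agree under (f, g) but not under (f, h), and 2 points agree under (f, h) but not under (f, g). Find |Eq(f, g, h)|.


Eq(f, g, h) is the triple-agreement set: points in S where all three
maps take the same value. Using inclusion-exclusion on the pairwise data:
Pair (f, g) agrees on 9 points; pair (f, h) on 7 points.
Points agreeing under (f, g) but not (f, h) = 4; under (f, h) but not (f, g) = 2.
Triple-agreement = agreement-in-(f, g) minus points that agree under (f, g) but not (f, h):
|Eq(f, g, h)| = 9 - 4 = 5
(cross-check via (f, h): 7 - 2 = 5.)

5


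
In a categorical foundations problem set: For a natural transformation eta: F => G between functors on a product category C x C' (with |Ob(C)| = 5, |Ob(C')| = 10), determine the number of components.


A natural transformation eta: F => G assigns one component morphism per
object of the domain category.
The domain is the product category C x C', so
|Ob(C x C')| = |Ob(C)| * |Ob(C')| = 5 * 10 = 50.
Therefore eta has 50 component morphisms.

50


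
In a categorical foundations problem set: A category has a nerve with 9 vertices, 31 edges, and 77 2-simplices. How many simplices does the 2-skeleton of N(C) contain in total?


The 2-skeleton of the nerve N(C) consists of simplices in dimensions 0, 1, 2:
  |N(C)_0| = 9 (objects)
  |N(C)_1| = 31 (morphisms)
  |N(C)_2| = 77 (composable pairs)
Total = 9 + 31 + 77 = 117

117


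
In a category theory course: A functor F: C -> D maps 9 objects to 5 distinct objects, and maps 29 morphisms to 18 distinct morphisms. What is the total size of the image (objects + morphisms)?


The image of F consists of distinct objects and distinct morphisms.
|Im(F)| on objects = 5
|Im(F)| on morphisms = 18
Total image cardinality = 5 + 18 = 23

23


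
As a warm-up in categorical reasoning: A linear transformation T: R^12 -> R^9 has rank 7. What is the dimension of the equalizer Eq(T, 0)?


The equalizer of f and the zero map is ker(f).
By the rank-nullity theorem: dim(ker(f)) = dim(domain) - rank(f).
dim(ker(f)) = 12 - 7 = 5

5


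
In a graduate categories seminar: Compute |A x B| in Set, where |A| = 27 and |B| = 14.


In Set, the product A x B is the Cartesian product.
By the universal property, |A x B| = |A| * |B|.
|A x B| = 27 * 14 = 378

378


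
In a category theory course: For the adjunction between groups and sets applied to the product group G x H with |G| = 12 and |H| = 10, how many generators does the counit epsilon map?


The counit epsilon_K: F(U(K)) -> K of the Free-Forgetful adjunction
maps |K| generators of F(U(K)) into K. For K = G x H (the product group),
|G x H| = |G| * |H|.
Total generators mapped = 12 * 10 = 120.

120


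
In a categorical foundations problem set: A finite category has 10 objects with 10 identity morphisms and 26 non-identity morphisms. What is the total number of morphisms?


Each object has an identity morphism, giving 10 identities.
Adding the 26 non-identity morphisms:
Total = 10 + 26 = 36

36


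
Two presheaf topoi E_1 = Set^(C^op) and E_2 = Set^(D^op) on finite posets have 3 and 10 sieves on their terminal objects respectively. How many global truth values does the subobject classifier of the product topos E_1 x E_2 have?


In a product of presheaf topoi E_1 x E_2, the subobject classifier
is Omega = Omega_1 x Omega_2 (componentwise), so
|Omega(top)| = |Omega_1(top_1)| * |Omega_2(top_2)|.
= 3 * 10 = 30.

30


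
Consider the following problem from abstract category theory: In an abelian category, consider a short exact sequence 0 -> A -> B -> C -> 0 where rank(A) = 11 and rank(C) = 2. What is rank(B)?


For a short exact sequence 0 -> A -> B -> C -> 0,
rank is additive: rank(B) = rank(A) + rank(C).
rank(B) = 11 + 2 = 13

13


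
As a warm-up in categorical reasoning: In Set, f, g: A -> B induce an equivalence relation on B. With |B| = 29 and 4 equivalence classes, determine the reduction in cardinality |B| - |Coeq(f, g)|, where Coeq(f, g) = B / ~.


The coequalizer Coeq(f, g) = B / ~ has one element per equivalence class.
|B| = 29, |Coeq(f, g)| = 4.
|B| - |Coeq(f, g)| = 29 - 4 = 25.

25


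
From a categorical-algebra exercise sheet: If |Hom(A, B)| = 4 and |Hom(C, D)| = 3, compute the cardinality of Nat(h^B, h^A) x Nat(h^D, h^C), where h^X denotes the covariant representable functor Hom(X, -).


By the Yoneda lemma, Nat(h^B, h^A) is isomorphic to Hom(A, B),
so |Nat(h^B, h^A)| = |Hom(A, B)| and |Nat(h^D, h^C)| = |Hom(C, D)|.
|Hom(A, B)| = 4, |Hom(C, D)| = 3.
|Nat(h^B, h^A) x Nat(h^D, h^C)| = 4 * 3 = 12

12


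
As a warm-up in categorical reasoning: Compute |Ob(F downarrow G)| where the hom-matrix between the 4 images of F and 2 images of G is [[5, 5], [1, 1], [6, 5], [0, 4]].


Objects of (F downarrow G) are triples (a, b, h: F(a)->G(b)).
The count equals the sum of all entries in the hom-matrix.
sum(row 0) = 10
sum(row 1) = 2
sum(row 2) = 11
sum(row 3) = 4
Grand total = 27

27


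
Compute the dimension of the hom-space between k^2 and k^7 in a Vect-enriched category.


In Vect-enriched categories, Hom(k^n, k^m) is the space of m x n matrices.
dim(Hom(k^2, k^7)) = 7 * 2 = 14

14


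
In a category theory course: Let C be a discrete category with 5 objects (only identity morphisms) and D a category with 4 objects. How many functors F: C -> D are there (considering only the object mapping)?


A functor from a discrete category C to D is determined by
where each object maps. Each of the 5 objects of C can map
to any of the 4 objects of D independently.
Number of functors = 4^5 = 1024

1024


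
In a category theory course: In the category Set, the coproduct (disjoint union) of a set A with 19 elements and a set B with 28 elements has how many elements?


In Set, the coproduct A + B is the disjoint union.
|A + B| = |A| + |B| = 19 + 28 = 47

47


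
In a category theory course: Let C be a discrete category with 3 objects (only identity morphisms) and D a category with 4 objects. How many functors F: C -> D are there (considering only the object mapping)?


A functor from a discrete category C to D is determined by
where each object maps. Each of the 3 objects of C can map
to any of the 4 objects of D independently.
Number of functors = 4^3 = 64

64


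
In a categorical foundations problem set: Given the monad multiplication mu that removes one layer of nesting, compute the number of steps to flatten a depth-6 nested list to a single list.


Each application of mu: T^2 -> T removes one layer of nesting.
Starting at depth 6 (i.e., T^6(X)), we need to reach T(X).
Number of mu applications = 6 - 1 = 5

5


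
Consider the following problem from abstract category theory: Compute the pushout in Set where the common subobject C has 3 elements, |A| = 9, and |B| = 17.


The pushout A +_C B identifies the images of C in A and B.
|A +_C B| = |A| + |B| - |C| (for injections).
= 9 + 17 - 3 = 23

23


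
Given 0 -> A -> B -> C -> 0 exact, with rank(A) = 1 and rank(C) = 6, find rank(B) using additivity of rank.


For a short exact sequence 0 -> A -> B -> C -> 0,
rank is additive: rank(B) = rank(A) + rank(C).
rank(B) = 1 + 6 = 7

7


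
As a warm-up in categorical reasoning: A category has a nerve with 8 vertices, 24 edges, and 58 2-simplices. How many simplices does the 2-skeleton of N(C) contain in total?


The 2-skeleton of the nerve N(C) consists of simplices in dimensions 0, 1, 2:
  |N(C)_0| = 8 (objects)
  |N(C)_1| = 24 (morphisms)
  |N(C)_2| = 58 (composable pairs)
Total = 8 + 24 + 58 = 90

90


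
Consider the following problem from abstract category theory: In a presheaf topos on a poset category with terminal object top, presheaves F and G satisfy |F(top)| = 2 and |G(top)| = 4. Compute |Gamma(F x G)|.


Global sections of a presheaf on a poset with terminal top satisfy
Gamma(H) ~ H(top). Presheaves admit pointwise products, so
(F x G)(top) = F(top) x G(top) (Cartesian product).
|Gamma(F x G)| = |F(top)| * |G(top)| = 2 * 4 = 8.

8


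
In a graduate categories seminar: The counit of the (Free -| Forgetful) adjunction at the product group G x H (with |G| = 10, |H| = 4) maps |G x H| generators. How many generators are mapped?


The counit epsilon_K: F(U(K)) -> K of the Free-Forgetful adjunction
maps |K| generators of F(U(K)) into K. For K = G x H (the product group),
|G x H| = |G| * |H|.
Total generators mapped = 10 * 4 = 40.

40
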